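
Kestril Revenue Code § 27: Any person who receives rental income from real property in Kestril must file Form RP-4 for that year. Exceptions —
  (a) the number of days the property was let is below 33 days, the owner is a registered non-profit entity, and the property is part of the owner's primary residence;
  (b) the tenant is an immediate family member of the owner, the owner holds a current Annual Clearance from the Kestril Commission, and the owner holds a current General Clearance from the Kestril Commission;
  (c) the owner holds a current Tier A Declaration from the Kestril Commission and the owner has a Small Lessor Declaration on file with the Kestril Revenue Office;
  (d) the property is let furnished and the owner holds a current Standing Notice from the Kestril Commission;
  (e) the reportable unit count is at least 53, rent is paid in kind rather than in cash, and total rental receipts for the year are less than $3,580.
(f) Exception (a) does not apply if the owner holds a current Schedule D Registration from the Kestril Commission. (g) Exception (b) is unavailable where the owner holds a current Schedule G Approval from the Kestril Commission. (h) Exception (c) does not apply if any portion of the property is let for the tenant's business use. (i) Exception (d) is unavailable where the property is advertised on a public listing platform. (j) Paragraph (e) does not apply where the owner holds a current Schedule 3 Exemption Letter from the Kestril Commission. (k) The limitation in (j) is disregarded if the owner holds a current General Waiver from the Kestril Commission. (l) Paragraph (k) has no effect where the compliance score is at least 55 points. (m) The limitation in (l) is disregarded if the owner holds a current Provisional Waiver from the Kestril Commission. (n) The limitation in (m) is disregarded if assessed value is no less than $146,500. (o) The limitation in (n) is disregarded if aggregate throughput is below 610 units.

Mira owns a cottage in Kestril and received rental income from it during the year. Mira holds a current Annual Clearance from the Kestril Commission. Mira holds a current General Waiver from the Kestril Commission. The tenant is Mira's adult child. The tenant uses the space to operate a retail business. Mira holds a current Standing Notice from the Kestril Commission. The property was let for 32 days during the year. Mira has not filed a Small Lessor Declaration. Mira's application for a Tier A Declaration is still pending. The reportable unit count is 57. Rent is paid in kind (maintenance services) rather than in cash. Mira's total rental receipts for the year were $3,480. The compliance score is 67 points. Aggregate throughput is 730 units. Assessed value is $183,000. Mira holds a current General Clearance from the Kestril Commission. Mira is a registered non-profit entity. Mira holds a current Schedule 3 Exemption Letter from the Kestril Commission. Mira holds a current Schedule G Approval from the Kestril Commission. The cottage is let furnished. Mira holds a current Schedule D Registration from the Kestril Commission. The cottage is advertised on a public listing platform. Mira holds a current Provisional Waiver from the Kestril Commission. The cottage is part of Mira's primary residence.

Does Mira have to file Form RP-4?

Exception (a)'s conditions are all satisfied: the number of days the property was let is 32 days, below the 33 days limit; Mira is a registered non-profit; the cottage is part of the primary residence. However, paragraph (f) must be considered: (f) is engaged — a current Schedule D Registration is held. Exception (a) does not apply.
Exception (b): the tenant is an immediate family member; a current Annual Clearance is held; a current General Clearance is held — every condition holds. However, paragraph (g) must be considered: (g) operates against (b): a current Schedule G Approval is held. Exception (b) does not apply.
Exception (c) does not apply: no current Tier A Declaration is held.
Exception (d) is satisfied on its face — the property is let furnished; a current Standing Notice is held. Turning to paragraph (i): (i) applies — the property is publicly advertised. Exception (d) does not apply.
Exception (e): the reportable unit count is 57, meeting the 53 threshold; rent is paid in kind; total rental receipts for the year are $3,480, less than the $3,580 limit — every condition holds. Turning to paragraphs (j)–(o): (j) is triggered — a current Schedule 3 Exemption Letter is held. (k) is engaged (a current General Waiver is held), but is displaced by (l): (l) applies — the compliance score is 67 points, meeting the 55 points threshold. (m) operates (a current Provisional Waiver is held), but is overridden by (n): (n) operates against (m): assessed value is $183,000, meeting the $146,500 threshold. (o) is inapplicable (aggregate throughput is 730 units, not below 610 units), so (n) stands. So (e) is unavailable.
No exception displaces § 27.

Yes — Mira must file Form RP-4.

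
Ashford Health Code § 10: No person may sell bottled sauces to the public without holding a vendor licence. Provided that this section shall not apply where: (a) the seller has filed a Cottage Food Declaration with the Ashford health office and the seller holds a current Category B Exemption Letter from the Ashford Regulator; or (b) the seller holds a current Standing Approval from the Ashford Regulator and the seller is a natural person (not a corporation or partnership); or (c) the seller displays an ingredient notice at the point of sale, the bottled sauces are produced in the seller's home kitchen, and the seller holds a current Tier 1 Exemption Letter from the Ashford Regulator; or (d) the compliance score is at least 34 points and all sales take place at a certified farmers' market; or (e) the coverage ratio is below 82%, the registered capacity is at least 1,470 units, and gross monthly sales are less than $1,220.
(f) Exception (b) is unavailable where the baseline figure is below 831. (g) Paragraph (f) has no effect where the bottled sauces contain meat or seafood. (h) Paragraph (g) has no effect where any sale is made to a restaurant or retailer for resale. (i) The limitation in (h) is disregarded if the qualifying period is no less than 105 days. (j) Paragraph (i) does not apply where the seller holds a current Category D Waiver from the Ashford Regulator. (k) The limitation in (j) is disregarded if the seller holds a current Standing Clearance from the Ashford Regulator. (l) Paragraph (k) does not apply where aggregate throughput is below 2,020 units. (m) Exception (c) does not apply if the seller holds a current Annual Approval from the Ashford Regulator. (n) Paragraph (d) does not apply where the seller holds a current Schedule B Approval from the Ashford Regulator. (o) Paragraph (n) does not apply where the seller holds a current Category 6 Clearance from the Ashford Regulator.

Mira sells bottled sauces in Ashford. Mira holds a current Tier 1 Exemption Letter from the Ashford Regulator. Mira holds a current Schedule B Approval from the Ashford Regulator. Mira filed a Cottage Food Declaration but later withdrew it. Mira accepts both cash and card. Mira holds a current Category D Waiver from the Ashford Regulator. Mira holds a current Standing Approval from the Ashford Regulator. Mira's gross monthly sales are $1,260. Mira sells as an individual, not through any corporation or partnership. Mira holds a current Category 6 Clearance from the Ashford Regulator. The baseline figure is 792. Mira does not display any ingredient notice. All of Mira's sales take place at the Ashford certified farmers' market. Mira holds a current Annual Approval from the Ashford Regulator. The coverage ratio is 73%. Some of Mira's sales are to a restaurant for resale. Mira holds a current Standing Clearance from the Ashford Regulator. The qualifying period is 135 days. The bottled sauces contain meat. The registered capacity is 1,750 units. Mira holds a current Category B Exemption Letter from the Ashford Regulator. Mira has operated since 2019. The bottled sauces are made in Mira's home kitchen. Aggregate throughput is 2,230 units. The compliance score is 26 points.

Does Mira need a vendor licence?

No — exception (b) applies; Mira is not required to hold a vendor licence.

Exception (a) fails — the Cottage Food Declaration was withdrawn.
Exception (b): a current Standing Approval is held; the seller is a natural person — every condition holds. Under paragraphs (f)–(l): (f) would limit (b) — the baseline figure is 792, below the 831 limit — but (g) sets (f) aside: (g) is triggered — the bottled sauces contain meat. (h) applies (some sales are to a restaurant for resale), but is set aside by (i): (i) is engaged — the qualifying period is 135 days, meeting the 105 days threshold. (j) is triggered (a current Category D Waiver is held), but is overridden by (k): (k) is engaged — a current Standing Clearance is held. (l), which would lift (k), is not engaged — aggregate throughput is 2,230 units, not below 2,020 units. So (b) applies.
Exception (c) does not apply: no ingredient notice is displayed.
Exception (d) fails — the compliance score is 26 points, short of 34 points.
Exception (e) does not apply: gross monthly sales are $1,260, not less than $1,220.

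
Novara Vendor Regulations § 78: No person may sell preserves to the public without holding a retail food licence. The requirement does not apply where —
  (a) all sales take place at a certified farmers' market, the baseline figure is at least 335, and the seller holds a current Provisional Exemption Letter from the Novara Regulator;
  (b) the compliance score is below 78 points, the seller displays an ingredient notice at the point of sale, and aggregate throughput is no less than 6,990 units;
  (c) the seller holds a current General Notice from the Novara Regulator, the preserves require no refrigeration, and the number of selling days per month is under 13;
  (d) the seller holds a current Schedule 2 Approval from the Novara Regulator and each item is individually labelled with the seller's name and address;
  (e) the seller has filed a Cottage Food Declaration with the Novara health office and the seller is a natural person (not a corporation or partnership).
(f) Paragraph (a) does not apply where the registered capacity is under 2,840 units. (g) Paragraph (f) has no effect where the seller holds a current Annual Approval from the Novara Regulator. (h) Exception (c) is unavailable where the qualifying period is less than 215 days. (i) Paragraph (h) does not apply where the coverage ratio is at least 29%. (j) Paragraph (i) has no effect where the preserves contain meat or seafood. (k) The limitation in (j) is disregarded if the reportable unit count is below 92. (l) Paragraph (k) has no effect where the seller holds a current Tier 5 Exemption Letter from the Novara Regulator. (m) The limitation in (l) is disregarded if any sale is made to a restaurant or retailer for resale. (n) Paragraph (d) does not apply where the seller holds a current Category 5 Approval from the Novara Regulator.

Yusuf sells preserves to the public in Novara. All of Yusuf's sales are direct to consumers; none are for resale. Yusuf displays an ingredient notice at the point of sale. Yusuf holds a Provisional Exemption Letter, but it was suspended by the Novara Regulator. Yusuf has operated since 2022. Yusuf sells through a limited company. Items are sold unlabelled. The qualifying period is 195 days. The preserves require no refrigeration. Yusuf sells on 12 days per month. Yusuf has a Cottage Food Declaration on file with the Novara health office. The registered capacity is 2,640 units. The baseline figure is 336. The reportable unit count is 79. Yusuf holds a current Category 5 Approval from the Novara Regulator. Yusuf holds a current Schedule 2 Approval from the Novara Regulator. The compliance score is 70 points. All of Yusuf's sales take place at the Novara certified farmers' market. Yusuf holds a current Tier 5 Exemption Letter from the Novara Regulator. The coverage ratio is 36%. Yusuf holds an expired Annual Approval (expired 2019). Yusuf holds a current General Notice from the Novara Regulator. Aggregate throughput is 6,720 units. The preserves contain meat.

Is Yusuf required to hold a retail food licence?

Yes — Yusuf must hold a retail food licence.

Exception (a) requires that the seller holds a current Provisional Exemption Letter from the Novara Regulator; but there is no Provisional Exemption Letter in force, so (a) is unavailable.
Exception (b) requires that aggregate throughput is no less than 6,990 units; but aggregate throughput is 6,720 units, short of 6,990 units, so (b) is unavailable.
Exception (c)'s conditions are all satisfied: a current General Notice is held; the preserves are shelf-stable; the number of selling days per month is 12, under the 13 limit. But: (h) is engaged — the qualifying period is 195 days, less than the 215 days limit. (i) would limit (h) — the coverage ratio is 36%, meeting the 29% threshold — but (j) sets (i) aside: (j) is triggered — the preserves contain meat. (k) would limit (j) — the reportable unit count is 79, below the 92 limit — but (l) sets (k) aside: (l) is engaged — a current Tier 5 Exemption Letter is held. (m), which would lift (l), is not triggered — no sales are for resale. So (c) is unavailable.
Exception (d) requires that each item is individually labelled with the seller's name and address; but items are sold unlabelled, so (d) is unavailable.
Exception (e) fails — the seller operates through a limited company.
No exception is made out. Yusuf falls within the general rule.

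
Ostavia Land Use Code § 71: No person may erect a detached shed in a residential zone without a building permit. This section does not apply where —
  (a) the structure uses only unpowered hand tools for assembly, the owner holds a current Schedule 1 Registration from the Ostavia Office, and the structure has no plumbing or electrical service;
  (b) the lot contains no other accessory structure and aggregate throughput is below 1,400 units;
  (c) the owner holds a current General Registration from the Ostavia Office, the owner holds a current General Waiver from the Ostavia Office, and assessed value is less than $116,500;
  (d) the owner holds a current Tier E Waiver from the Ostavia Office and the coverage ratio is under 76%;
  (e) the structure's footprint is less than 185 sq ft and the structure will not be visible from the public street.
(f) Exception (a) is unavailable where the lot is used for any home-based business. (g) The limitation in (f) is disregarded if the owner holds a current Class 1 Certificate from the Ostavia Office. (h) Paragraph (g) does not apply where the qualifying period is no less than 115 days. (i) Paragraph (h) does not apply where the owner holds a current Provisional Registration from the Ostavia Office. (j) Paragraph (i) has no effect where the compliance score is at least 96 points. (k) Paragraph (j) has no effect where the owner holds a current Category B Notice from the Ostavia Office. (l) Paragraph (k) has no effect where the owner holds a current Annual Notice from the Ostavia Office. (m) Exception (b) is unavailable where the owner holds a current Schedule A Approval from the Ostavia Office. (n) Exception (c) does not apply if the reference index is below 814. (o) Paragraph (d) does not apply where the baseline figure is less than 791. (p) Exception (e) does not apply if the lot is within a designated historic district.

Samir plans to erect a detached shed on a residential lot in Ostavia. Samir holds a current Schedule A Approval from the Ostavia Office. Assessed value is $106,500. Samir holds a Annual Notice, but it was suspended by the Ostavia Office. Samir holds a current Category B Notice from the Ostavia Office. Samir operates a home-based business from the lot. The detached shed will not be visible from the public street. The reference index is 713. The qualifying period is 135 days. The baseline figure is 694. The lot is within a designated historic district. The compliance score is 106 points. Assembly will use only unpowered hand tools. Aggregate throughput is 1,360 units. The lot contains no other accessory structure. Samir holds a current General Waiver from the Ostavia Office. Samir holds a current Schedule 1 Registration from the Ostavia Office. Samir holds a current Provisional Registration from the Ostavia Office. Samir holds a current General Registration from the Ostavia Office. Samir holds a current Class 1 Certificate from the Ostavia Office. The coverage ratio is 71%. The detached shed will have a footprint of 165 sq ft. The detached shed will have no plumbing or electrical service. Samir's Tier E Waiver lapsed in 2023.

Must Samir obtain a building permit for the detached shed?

All of (a)'s requirements are met (assembly uses only hand tools; a current Schedule 1 Registration is held; there is no plumbing or electrical service). Applying paragraphs (f)–(l): (f) would limit (a) — a home-based business operates on the lot — but (g) sets (f) aside: (g) applies — a current Class 1 Certificate is held. (h) is engaged (the qualifying period is 135 days, meeting the 115 days threshold), but is set aside by (i): (i) operates against (h): a current Provisional Registration is held. (j) would limit (i) — the compliance score is 106 points, meeting the 96 points threshold — but (k) sets (j) aside: (k) is triggered — a current Category B Notice is held. (l), which would lift (k), does not operate here — no current Annual Notice is held. So (a) applies.
Exception (b)'s conditions are all satisfied: the lot has no other accessory structure; aggregate throughput is 1,360 units, below the 1,400 units limit. But applying paragraph (m): (m) operates against (b): a current Schedule A Approval is held. Exception (b) does not apply.
Exception (c)'s conditions are all satisfied: a current General Registration is held; a current General Waiver is held; assessed value is $106,500, less than the $116,500 limit. But applying paragraph (n): (n) operates against (c): the reference index is 713, below the 814 limit. (c) is therefore removed.
Exception (d) fails — no current Tier E Waiver is held.
Exception (e) is satisfied on its face — the structure's footprint is 165 sq ft, less than the 185 sq ft limit; the structure will not be visible from the street. However, paragraph (p) must be considered: (p) is engaged — the lot is in a historic district. Exception (e) does not apply.

No — exception (a) applies; Samir does not need a building permit.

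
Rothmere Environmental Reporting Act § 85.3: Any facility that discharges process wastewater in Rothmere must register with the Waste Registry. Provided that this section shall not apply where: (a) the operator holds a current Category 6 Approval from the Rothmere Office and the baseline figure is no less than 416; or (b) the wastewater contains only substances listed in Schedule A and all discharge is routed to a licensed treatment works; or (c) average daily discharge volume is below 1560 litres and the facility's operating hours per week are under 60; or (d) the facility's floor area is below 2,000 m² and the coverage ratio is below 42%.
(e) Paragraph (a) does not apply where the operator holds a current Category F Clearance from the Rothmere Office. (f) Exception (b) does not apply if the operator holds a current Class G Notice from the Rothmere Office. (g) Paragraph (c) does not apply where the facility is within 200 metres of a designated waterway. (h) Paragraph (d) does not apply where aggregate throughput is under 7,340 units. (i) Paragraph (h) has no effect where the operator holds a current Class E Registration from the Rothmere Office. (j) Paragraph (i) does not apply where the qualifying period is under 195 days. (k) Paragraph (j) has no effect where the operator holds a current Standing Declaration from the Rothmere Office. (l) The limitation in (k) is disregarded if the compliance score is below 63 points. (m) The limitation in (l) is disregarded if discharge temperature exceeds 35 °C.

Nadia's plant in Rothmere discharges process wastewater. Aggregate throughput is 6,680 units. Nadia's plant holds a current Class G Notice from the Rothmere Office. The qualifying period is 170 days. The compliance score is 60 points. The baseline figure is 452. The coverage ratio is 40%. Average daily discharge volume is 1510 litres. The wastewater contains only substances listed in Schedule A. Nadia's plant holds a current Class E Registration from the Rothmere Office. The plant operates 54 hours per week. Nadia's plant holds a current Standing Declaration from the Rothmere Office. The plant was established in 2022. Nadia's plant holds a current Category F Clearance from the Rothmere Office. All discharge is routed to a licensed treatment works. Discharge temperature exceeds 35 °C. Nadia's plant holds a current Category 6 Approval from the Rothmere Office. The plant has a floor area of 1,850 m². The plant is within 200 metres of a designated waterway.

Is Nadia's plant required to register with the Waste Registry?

Exception (a)'s conditions are all satisfied: a current Category 6 Approval is held; the baseline figure is 452, meeting the 416 threshold. But: (e) is engaged — a current Category F Clearance is held. (a) is therefore removed.
Exception (b)'s conditions are all satisfied: the wastewater is Schedule-A-only; discharge is routed to a licensed treatment works. But applying paragraph (f): (f) operates against (b): a current Class G Notice is held. Exception (b) does not apply.
Exception (c) is satisfied on its face — average daily discharge volume is 1510 litres, below the 1560 litres limit; the facility's operating hours per week are 54, under the 60 limit. However, paragraph (g) must be considered: (g) operates against (c): the plant is within 200 m of a designated waterway. Exception (c) does not apply.
Exception (d): the facility's floor area is 1,850 m², below the 2,000 m² limit; the coverage ratio is 40%, below the 42% limit — every condition holds. As to paragraphs (h)–(m): (h) operates (aggregate throughput is 6,680 units, under the 7,340 units limit), but is itself disapplied by (i): (i) operates against (h): a current Class E Registration is held. (j) applies (the qualifying period is 170 days, under the 195 days limit), but is set aside by (k): (k) is triggered — a current Standing Declaration is held. (l) operates (the compliance score is 60 points, below the 63 points limit), but yields to (m): (m) is triggered — discharge temperature exceeds 35 °C. (d) remains available.

No — exception (d) applies; Nadia's plant is not required to register with the Waste Registry.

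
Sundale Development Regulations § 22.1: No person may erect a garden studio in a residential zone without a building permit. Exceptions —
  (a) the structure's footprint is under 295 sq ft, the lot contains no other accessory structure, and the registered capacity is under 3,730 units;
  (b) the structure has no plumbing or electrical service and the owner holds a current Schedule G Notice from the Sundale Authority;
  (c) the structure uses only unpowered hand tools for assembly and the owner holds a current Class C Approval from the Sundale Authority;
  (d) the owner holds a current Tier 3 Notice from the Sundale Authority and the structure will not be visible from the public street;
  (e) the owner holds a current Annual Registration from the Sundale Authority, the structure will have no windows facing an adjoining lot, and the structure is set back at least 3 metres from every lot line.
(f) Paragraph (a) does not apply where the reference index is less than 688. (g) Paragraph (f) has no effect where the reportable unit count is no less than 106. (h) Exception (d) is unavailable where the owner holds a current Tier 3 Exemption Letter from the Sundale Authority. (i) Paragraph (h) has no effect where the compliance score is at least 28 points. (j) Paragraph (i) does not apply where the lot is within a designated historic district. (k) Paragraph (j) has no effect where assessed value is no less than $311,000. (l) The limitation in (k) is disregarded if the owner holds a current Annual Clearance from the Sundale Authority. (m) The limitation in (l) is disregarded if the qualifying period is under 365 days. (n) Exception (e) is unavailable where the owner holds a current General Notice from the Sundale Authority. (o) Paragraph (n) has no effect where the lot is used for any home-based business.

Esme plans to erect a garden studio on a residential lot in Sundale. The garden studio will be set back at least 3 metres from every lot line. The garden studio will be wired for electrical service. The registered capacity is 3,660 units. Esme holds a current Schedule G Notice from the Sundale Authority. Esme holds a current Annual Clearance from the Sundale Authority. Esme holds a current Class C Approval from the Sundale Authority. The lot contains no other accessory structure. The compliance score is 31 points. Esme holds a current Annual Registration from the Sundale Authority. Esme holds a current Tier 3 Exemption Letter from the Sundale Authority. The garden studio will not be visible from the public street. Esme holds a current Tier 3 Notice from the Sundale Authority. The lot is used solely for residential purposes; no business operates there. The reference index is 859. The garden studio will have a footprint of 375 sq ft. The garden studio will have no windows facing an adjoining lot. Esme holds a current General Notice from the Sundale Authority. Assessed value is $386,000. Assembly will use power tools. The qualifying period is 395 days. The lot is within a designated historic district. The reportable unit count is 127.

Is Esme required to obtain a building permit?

Exception (a) fails — the structure's footprint is 375 sq ft, not under 295 sq ft.
Exception (b) fails — electrical service is planned.
Exception (c) does not apply: assembly uses power tools.
Exception (d): a current Tier 3 Notice is held; the structure will not be visible from the street — every condition holds. However, paragraphs (h)–(m) must be considered: (h) is triggered — a current Tier 3 Exemption Letter is held. (i) would limit (h) — the compliance score is 31 points, meeting the 28 points threshold — but (j) sets (i) aside: (j) operates against (i): the lot is in a historic district. (k) would limit (j) — assessed value is $386,000, meeting the $311,000 threshold — but (l) sets (k) aside: (l) operates against (k): a current Annual Clearance is held. (m) does not operate here (the qualifying period is 395 days, not under 365 days), so (l) stands. So (d) is unavailable.
Exception (e) is satisfied on its face — a current Annual Registration is held; no windows face an adjoining lot; the setback is at least 3 m on every side. But applying paragraphs (n)–(o): (n) operates against (e): a current General Notice is held. (o), which would lift (n), is not engaged — the lot is solely residential. Exception (e) does not apply.
No exception applies. The general rule governs.

Yes — Esme must obtain a building permit.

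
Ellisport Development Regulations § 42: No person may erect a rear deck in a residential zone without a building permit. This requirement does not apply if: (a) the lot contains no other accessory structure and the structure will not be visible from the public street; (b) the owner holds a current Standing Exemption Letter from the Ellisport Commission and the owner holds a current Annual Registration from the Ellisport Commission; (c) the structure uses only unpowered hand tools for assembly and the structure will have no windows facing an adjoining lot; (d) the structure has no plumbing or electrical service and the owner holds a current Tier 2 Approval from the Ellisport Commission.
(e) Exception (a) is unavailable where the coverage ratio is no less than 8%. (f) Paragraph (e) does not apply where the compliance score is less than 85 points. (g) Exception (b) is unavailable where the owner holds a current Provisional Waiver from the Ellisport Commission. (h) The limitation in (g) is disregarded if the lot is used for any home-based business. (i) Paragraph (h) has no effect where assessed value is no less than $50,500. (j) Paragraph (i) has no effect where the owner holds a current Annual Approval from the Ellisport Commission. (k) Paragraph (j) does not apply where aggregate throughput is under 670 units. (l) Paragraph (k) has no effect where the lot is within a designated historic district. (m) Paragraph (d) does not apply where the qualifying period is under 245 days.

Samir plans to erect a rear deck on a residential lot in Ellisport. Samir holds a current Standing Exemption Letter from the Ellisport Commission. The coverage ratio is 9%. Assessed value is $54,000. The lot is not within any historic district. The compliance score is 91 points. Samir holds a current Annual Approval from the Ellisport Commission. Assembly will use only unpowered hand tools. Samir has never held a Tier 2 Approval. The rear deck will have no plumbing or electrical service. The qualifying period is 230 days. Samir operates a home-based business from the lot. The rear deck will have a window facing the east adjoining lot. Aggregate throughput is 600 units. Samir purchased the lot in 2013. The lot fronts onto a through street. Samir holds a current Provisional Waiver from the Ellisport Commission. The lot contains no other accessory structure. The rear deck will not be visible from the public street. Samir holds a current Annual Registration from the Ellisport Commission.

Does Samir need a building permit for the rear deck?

Yes — Samir must obtain a building permit.

Exception (a) is satisfied on its face — the lot has no other accessory structure; the structure will not be visible from the street. However, paragraphs (e)–(f) must be considered: (e) operates against (a): the coverage ratio is 9%, meeting the 8% threshold. (f) does not operate here (the compliance score is 91 points, not less than 85 points), so (e) stands. (a) is therefore removed.
Exception (b): a current Standing Exemption Letter is held; a current Annual Registration is held — every condition holds. However, paragraphs (g)–(l) must be considered: (g) applies — a current Provisional Waiver is held. (h) would limit (g) — a home-based business operates on the lot — but (i) sets (h) aside: (i) is engaged — assessed value is $54,000, meeting the $50,500 threshold. (j) would limit (i) — a current Annual Approval is held — but (k) sets (j) aside: (k) operates against (j): aggregate throughput is 600 units, under the 670 units limit. (l), which would lift (k), is not engaged — the lot is not in a historic district. So (b) is unavailable.
Exception (c) fails — a window faces an adjoining lot.
Exception (d) requires that the owner holds a current Tier 2 Approval from the Ellisport Commission; but no current Tier 2 Approval is held, so (d) is unavailable.
No exception applies. The general rule governs.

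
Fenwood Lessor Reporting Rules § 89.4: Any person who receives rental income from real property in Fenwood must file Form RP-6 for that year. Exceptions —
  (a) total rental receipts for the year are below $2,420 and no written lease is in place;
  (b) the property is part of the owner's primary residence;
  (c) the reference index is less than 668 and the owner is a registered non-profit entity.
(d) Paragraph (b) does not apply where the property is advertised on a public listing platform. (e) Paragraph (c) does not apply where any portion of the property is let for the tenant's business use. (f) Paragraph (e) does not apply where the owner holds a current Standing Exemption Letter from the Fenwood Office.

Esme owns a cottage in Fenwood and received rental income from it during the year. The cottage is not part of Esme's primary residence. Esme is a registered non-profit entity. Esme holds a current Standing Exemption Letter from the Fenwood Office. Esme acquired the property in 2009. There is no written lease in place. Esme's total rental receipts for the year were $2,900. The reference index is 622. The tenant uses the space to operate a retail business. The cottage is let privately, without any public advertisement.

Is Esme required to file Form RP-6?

Exception (a) does not apply: total rental receipts for the year are $2,900, not below $2,420.
Exception (b) fails — the cottage is not part of the primary residence.
Exception (c) is satisfied on its face — the reference index is 622, less than the 668 limit; Esme is a registered non-profit. Considering the limiting provisions: (e) applies (the space is let for business use), but yields to (f): (f) operates against (e): a current Standing Exemption Letter is held. Exception (c) stands.

No — exception (c) applies; Esme is not required to file Form RP-6.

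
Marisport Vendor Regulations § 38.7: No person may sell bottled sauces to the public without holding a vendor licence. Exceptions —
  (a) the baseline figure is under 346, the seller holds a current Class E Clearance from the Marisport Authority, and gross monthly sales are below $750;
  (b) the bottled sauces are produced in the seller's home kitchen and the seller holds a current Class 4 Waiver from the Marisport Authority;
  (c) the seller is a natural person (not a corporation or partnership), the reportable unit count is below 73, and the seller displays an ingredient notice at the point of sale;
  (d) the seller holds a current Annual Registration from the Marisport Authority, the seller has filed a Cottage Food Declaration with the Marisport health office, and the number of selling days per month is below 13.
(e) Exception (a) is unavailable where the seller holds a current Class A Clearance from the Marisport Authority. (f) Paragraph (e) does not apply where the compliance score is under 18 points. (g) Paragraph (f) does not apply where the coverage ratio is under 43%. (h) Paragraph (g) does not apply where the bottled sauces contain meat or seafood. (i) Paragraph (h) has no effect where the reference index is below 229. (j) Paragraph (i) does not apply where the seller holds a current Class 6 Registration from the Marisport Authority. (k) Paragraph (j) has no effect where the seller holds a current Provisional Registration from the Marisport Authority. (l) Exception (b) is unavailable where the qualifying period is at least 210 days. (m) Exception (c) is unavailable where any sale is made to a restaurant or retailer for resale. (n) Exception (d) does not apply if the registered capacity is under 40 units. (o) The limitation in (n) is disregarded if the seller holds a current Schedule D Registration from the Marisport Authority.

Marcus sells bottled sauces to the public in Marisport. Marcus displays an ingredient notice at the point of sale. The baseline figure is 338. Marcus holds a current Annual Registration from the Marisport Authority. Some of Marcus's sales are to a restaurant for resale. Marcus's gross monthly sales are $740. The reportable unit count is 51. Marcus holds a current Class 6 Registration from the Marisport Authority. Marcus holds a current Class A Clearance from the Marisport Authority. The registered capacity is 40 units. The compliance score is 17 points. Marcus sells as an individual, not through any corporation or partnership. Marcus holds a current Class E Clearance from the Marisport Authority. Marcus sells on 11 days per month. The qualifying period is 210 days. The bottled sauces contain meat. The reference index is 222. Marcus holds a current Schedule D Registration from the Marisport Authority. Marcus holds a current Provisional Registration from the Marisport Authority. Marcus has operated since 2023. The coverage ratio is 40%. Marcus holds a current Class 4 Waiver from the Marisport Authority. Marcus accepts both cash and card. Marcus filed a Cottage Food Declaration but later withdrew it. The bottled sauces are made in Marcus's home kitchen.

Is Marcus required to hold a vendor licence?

Yes — Marcus must hold a vendor licence.

Exception (a): the baseline figure is 338, under the 346 limit; a current Class E Clearance is held; gross monthly sales are $740, below the $750 limit — every condition holds. But: (e) applies — a current Class A Clearance is held. (f) would limit (e) — the compliance score is 17 points, under the 18 points limit — but (g) sets (f) aside: (g) operates against (f): the coverage ratio is 40%, under the 43% limit. (h) operates (the bottled sauces contain meat), but is overridden by (i): (i) operates — the reference index is 222, below the 229 limit. (j) would limit (i) — a current Class 6 Registration is held — but (k) sets (j) aside: (k) operates against (j): a current Provisional Registration is held. (a) is therefore removed.
Exception (b): the bottled sauces are home-kitchen produced; a current Class 4 Waiver is held — every condition holds. Turning to paragraph (l): (l) operates against (b): the qualifying period is 210 days, meeting the 210 days threshold. So (b) is unavailable.
Exception (c): the seller is a natural person; the reportable unit count is 51, below the 73 limit; an ingredient notice is displayed — every condition holds. But applying paragraph (m): (m) operates against (c): some sales are to a restaurant for resale. So (c) is unavailable.
Exception (d) requires that the seller has filed a Cottage Food Declaration with the Marisport health office; but the Cottage Food Declaration was withdrawn, so (d) is unavailable.
None of the exceptions is available; § 38.7 applies in full.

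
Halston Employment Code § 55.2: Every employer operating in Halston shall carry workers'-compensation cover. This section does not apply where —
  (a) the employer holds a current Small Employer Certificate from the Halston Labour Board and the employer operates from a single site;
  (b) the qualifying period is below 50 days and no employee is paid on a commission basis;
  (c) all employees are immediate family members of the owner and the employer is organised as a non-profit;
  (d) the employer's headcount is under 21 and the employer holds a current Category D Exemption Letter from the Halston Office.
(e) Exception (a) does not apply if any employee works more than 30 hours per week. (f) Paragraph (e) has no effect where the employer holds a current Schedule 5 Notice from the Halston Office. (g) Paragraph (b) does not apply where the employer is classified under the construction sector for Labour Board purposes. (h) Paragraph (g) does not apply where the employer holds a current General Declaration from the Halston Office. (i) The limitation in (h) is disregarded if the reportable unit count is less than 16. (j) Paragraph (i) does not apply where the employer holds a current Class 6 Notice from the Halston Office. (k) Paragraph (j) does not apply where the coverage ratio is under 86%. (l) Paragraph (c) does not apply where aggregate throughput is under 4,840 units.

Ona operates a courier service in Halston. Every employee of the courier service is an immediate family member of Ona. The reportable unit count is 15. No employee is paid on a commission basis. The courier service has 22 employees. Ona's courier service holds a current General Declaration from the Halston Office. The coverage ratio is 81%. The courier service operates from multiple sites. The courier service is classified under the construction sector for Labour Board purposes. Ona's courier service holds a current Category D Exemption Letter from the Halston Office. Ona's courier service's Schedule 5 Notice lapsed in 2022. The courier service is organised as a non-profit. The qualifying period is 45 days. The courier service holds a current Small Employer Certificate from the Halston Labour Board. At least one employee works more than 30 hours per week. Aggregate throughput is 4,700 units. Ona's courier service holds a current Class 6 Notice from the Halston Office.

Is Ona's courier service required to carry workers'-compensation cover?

Yes — Ona's courier service must carry workers'-compensation cover.

Exception (a) does not apply: the employer operates from multiple sites.
Exception (b) is satisfied on its face — the qualifying period is 45 days, below the 50 days limit; no employee is paid on commission. Turning to paragraphs (g)–(k): (g) operates — the courier service is classified under the construction sector. (h) applies (a current General Declaration is held), but is set aside by (i): (i) applies — the reportable unit count is 15, less than the 16 limit. (j) would limit (i) — a current Class 6 Notice is held — but (k) sets (j) aside: (k) operates — the coverage ratio is 81%, under the 86% limit. So (b) is unavailable.
Exception (c): every employee is an immediate family member; the employer is a non-profit — every condition holds. However, paragraph (l) must be considered: (l) is engaged — aggregate throughput is 4,700 units, under the 4,840 units limit. So (c) is unavailable.
Exception (d) does not apply: the employer's headcount is 22, not under 21.
Every exception is unavailable, so the rule governs.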